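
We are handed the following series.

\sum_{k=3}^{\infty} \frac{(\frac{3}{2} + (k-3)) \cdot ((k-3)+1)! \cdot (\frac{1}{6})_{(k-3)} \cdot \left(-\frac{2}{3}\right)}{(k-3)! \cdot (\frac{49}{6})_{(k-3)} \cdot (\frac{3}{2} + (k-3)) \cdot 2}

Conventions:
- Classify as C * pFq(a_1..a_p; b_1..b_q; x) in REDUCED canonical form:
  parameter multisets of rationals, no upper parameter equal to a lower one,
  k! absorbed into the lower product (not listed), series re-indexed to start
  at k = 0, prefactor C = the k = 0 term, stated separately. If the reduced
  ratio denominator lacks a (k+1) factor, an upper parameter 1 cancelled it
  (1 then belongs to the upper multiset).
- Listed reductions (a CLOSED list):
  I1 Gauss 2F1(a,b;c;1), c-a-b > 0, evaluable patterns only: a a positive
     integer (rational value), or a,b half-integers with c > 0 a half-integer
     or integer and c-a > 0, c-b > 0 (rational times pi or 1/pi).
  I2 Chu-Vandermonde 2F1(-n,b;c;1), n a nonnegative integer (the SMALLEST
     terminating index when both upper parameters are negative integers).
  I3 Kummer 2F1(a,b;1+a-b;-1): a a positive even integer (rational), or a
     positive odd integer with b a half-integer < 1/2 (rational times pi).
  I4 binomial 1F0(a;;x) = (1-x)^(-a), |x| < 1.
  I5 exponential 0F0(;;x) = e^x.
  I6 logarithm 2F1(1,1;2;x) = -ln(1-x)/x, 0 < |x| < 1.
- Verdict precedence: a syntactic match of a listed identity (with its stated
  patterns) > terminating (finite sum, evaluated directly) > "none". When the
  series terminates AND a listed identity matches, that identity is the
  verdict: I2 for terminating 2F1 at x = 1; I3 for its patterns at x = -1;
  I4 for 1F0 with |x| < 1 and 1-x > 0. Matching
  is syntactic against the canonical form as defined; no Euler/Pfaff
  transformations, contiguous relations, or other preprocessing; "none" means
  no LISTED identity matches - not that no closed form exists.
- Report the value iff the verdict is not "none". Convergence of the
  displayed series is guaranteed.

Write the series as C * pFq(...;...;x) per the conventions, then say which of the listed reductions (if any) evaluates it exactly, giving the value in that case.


Canonical form: C = -\frac{1}{3} times 2F1 with upper {\frac{1}{6}, 2}, lower {\frac{49}{6}}, x = 1. Verdict (x = 1): Gauss's theorem (I1) applies (x = 1: the Gamma ratio telescopes since c-a-b = 6 > 0 and a = 2 in Z>0). Hence: -\frac{1591}{4536}.

Key observation: t_0 being -\frac{1}{3}, the constant factors (C = -1/3) combine into one prefactor.
Adjacent-term ratio: r(k) = 1 * (k+\frac{1}{6}) (k+2) / [(k+\frac{49}{6}) (k+1)] ; factor over Q: parameters, x = 1, and C = -\frac{1}{3}.


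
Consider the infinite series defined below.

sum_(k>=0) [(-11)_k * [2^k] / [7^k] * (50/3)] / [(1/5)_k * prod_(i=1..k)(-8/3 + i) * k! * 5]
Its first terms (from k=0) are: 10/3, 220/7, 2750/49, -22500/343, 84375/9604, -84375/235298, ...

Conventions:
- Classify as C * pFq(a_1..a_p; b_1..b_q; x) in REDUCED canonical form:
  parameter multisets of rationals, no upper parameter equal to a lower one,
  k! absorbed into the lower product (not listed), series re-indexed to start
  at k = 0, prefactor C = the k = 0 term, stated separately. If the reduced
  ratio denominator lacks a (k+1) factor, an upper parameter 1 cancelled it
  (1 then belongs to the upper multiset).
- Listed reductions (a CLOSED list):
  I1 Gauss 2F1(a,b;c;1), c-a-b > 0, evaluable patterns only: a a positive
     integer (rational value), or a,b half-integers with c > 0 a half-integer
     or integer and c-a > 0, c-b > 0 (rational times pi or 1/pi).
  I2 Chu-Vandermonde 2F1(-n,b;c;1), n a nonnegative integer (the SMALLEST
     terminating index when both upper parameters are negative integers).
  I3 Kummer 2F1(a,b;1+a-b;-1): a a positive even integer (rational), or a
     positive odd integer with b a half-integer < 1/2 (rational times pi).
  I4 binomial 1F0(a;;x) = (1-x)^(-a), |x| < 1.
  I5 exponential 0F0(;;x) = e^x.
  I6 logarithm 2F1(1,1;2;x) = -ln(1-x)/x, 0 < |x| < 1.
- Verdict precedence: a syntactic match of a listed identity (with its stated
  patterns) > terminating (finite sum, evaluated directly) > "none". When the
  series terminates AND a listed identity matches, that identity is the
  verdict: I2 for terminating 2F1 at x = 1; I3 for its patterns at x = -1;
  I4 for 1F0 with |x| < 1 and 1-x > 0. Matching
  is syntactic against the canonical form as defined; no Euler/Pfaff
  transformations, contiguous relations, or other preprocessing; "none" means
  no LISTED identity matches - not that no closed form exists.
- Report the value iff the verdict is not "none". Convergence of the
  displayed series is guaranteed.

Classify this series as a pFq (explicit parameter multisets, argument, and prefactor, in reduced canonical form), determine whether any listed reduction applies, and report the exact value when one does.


Canonical form: C = 10/3 times 1F2 with upper {-11}, lower {-5/3, 1/5}, x = 2/7. Verdict: terminating. (-11)_k vanishes past k = 11, leaving a 12-term sum, computed directly. Exact value: 121116450908259915313012895/3591895827443277486035904.

Key observation: t_0 being 10/3, the two geometric factors (C = 10/3, x = 2/7) combine into one argument.
Consecutive-term ratio: r(k) = (2/7) * (k-11) / [(k-5/3) (k+1/5) (k+1)] - rational in k. x = (2/7); t_0 = 10/3; negate the roots.


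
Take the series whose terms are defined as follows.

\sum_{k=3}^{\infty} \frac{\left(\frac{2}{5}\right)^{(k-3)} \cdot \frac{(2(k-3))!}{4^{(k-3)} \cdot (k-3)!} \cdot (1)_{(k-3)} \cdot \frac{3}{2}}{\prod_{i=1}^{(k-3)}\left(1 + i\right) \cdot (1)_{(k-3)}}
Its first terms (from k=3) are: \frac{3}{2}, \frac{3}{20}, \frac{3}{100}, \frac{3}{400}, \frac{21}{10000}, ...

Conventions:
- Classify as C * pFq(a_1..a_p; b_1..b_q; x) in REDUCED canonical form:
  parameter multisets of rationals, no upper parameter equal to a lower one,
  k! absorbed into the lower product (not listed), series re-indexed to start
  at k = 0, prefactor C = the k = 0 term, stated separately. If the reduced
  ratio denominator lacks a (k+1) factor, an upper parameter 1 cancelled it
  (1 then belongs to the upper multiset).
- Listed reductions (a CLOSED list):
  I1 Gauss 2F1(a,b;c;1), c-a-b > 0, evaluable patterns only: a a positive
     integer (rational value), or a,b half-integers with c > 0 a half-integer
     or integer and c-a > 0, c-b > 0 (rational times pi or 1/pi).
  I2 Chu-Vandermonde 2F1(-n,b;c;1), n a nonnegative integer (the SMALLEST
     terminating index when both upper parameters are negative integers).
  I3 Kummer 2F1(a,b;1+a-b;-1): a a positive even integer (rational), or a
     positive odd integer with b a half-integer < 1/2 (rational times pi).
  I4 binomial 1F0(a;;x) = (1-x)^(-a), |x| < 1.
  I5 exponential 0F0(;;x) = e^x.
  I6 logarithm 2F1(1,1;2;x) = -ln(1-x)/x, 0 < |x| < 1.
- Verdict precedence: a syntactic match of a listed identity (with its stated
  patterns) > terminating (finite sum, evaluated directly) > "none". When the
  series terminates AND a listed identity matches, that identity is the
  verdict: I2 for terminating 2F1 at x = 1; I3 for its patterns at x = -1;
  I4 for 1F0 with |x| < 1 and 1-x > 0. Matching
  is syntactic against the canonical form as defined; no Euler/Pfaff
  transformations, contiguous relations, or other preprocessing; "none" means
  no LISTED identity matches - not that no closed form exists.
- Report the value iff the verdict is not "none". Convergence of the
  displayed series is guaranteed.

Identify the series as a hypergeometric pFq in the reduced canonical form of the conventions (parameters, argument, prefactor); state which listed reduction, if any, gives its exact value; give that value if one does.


The tell: with t_0 = \frac{3}{2}, the (2k)!/(4^k k!) block (prefactor 3/2) is the Pochhammer (1/2)_k.
Step ratio: r(k) = \frac{2}{5} * (k+\frac{1}{2}) (k+1) / [(k+2) (k+1)] - rational; roots negated = parameters, x = \frac{2}{5}, C = \frac{3}{2}.

Prefactor \frac{3}{2}, argument \frac{2}{5}: 2F1 with upper {\frac{1}{2}, 1} over lower {2}. Verdict: none. A 2F1 with upper {\frac{1}{2}, 1} fits none of I1-I6 at x = \frac{2}{5}; the sum runs forever.


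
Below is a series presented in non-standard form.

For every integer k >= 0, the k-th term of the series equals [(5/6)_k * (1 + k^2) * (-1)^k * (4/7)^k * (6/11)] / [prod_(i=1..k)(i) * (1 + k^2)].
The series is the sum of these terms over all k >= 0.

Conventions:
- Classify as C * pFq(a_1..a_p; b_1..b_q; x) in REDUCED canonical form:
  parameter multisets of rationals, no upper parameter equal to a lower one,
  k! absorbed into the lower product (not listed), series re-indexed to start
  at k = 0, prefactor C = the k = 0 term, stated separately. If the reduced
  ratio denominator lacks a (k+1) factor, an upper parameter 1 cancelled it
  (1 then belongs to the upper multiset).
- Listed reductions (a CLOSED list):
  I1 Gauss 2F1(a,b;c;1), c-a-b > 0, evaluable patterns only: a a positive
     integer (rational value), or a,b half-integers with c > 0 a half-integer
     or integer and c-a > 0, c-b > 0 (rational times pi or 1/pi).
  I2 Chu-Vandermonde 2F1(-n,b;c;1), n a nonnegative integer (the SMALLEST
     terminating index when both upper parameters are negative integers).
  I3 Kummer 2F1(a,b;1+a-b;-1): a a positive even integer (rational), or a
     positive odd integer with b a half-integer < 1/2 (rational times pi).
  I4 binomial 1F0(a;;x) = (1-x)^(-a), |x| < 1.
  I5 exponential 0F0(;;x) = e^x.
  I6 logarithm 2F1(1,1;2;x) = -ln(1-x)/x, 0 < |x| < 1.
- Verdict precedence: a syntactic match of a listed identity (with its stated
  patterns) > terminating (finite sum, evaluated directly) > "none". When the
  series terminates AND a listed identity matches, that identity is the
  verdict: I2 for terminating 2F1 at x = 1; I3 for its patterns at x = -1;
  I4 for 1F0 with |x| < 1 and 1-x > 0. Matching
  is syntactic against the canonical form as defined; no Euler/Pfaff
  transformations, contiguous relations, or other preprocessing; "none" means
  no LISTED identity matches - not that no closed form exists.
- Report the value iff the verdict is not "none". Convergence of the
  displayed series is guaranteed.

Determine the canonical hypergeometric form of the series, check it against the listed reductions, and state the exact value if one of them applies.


Reduced: x = -4/7, 1F0, upper = {5/6}, lower = {-}, C = 6/11. Verdict at x = -4/7: binomial (I4) matches (the 1F0 binomial series: exponent -5/6, x = -4/7). Exact value: (6/11) * (11/7)^(-5/6).

First insight: with t_0 = 6/11, the (-1)^k factor (prefactor 6/11) folds into the argument's sign.
Ratio: r(k) = (-4/7) * (k+5/6) / [(k+1)] ; factor over Q: parameters, x = (-4/7), and C = 6/11.


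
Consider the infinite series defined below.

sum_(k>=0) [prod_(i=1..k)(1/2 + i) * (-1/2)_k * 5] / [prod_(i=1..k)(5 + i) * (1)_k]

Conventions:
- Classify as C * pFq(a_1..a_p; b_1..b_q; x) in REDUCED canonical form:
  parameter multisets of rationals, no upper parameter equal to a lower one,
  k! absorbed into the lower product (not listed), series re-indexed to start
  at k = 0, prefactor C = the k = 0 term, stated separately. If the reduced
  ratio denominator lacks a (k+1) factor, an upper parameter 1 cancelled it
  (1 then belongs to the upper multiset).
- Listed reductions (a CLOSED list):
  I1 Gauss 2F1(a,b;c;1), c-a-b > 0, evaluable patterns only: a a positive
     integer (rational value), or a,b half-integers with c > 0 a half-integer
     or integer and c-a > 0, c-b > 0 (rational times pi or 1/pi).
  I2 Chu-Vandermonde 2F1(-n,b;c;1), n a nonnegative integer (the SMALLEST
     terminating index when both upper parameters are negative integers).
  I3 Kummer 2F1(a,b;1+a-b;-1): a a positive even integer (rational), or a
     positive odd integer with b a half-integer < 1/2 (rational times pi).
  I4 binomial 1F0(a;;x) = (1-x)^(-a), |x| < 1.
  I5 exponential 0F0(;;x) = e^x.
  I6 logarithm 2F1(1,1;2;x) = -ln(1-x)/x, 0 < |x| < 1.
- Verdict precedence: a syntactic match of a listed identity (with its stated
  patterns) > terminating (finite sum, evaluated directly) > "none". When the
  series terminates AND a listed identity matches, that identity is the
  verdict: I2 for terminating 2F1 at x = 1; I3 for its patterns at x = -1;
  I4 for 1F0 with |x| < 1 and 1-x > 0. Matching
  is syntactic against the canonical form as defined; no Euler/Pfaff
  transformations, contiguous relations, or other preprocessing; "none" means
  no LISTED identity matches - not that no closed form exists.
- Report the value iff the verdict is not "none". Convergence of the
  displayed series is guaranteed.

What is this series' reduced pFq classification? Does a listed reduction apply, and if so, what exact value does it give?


Reduced: x = 1, 2F1, upper = {-1/2, 3/2}, lower = {6}, C = 5. Verdict: Gauss (I1, half-integer pattern) applies (x = 1; upper {-1/2, 3/2} half-integers, c = 6 in the evaluable pattern). Hence: (65536/4851) / pi.

Key observation: x = 1 and the running product (C = 5, x = 1) telescopes to a rising factorial.
Consecutive-term ratio: r(k) = 1 * (k-1/2) (k+3/2) / [(k+6) (k+1)] ; factor over Q: parameters, x = 1, and C = 5.


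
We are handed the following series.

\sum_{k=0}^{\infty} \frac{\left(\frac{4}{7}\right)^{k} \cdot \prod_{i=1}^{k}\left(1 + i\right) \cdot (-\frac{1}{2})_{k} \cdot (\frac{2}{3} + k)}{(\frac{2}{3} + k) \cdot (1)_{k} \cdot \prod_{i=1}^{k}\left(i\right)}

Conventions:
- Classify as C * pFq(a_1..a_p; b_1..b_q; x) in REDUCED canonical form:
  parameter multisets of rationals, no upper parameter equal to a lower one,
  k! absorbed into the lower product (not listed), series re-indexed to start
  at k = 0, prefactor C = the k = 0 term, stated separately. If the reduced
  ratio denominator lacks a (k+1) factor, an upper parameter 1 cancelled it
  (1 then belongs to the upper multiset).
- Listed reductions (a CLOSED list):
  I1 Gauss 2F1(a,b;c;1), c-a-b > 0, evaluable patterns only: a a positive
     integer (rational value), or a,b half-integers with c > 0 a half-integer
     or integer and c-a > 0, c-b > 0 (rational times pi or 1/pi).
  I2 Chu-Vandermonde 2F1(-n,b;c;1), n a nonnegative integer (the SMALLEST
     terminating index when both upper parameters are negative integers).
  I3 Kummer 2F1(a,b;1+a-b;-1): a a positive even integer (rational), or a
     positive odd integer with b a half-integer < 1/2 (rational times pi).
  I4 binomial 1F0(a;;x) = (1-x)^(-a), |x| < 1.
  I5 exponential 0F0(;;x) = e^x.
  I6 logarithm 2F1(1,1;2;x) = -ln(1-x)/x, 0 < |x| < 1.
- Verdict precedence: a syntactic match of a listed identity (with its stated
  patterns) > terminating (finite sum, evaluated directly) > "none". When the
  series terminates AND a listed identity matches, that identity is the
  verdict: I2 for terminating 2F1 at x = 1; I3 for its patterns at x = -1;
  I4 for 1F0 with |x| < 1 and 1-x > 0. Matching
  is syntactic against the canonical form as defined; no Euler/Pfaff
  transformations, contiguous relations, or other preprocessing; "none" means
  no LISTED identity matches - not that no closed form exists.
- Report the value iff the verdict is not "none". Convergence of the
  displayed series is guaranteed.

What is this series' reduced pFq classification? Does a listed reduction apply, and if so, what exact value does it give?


Reduced: x = \frac{4}{7}, 2F1, upper = {-\frac{1}{2}, 2}, lower = {1}, C = 1. Verdict: none - this 2F1 at x = \frac{4}{7} matches no listed pattern, and upper {-\frac{1}{2}, 2} holds no stopper.

Key step: t_0 = 1 here, and the product of the first k integers (C = 1) is k!.
Term ratio: r(k) = \frac{4}{7} * (k-\frac{1}{2}) (k+2) / [(k+1) (k+1)] - rational in k. x = \frac{4}{7}; t_0 = 1; negate the roots.


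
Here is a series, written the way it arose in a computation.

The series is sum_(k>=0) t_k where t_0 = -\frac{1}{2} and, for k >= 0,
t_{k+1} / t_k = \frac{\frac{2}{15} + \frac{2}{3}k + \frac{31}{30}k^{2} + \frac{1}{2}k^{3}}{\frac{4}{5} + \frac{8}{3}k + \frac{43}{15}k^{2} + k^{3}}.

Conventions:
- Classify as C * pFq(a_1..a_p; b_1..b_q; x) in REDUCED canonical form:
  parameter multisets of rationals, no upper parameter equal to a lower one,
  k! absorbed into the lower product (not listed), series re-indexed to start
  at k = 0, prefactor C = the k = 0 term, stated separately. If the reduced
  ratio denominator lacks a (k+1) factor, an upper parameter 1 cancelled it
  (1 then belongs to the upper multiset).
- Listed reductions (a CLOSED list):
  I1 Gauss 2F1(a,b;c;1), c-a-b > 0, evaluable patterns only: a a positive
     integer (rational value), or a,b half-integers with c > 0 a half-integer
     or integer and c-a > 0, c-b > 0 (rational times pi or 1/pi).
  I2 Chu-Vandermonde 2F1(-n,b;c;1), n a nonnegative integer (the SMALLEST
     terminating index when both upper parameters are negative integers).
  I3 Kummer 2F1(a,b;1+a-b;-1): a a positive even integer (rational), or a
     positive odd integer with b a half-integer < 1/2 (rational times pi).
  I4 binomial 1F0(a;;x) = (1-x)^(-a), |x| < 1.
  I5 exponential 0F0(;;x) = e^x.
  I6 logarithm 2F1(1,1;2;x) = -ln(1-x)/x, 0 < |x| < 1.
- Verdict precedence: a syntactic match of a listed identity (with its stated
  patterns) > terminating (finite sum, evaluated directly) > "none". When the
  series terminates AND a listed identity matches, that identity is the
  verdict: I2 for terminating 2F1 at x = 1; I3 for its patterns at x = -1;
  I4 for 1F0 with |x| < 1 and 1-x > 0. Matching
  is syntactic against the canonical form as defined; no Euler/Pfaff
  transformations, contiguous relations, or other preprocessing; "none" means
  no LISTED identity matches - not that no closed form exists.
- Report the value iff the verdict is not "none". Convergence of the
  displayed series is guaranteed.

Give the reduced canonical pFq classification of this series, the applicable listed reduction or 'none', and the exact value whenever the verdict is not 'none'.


Key step: x = \frac{1}{2} and cancel k + 2/3 from the displayed ratio first; then C = -1/2.
Ratio: r(k) = \frac{1}{2} * (k+\frac{2}{5}) (k+1) / [(k+\frac{6}{5}) (k+1)] - rational in k, leading ratio \frac{1}{2}; with t_0 = -\frac{1}{2}, classification follows.

Prefactor -\frac{1}{2}, argument \frac{1}{2}: 2F1 with upper {\frac{2}{5}, 1} over lower {\frac{6}{5}}. Verdict: no listed reduction: x = \frac{1}{2} and upper {\frac{2}{5}, 1} fail every I1-I6 pattern.


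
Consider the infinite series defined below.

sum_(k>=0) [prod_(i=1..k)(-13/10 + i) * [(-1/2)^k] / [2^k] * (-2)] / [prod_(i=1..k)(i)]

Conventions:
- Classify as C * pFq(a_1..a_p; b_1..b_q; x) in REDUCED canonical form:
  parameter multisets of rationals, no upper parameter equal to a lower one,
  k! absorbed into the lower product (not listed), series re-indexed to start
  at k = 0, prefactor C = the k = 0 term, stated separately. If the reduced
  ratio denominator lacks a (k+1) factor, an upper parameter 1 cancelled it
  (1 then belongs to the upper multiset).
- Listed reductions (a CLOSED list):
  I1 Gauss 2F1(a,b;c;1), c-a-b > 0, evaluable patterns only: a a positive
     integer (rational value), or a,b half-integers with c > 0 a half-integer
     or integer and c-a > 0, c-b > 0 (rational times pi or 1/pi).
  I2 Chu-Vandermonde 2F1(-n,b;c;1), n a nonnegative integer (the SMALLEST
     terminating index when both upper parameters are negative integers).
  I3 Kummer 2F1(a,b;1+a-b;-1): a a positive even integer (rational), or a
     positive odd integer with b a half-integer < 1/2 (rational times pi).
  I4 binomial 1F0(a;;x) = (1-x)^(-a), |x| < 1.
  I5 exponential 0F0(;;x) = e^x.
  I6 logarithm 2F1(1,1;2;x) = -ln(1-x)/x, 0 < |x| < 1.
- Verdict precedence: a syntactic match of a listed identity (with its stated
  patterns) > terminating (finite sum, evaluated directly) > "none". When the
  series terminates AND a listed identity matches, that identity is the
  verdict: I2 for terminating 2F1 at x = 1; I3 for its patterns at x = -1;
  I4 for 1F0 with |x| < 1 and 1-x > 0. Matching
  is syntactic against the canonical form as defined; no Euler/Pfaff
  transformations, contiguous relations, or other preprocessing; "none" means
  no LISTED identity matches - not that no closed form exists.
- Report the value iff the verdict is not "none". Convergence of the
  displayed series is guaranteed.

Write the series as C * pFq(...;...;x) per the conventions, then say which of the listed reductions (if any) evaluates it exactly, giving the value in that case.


Canonical form: C = -2 times 1F0 with upper {-3/10}, lower {-}, x = -1/4. Verdict: binomial (I4) matches (the 1F0 binomial series: exponent 3/10, x = -1/4). Value: (-2) * (5/4)^(3/10).

First insight: t_0 being -2, the two k-th powers (C = -2) combine into one argument.
Step ratio: r(k) = (-1/4) * (k-3/10) / [(k+1)] - rational in k. x = (-1/4); t_0 = -2; negate the roots.


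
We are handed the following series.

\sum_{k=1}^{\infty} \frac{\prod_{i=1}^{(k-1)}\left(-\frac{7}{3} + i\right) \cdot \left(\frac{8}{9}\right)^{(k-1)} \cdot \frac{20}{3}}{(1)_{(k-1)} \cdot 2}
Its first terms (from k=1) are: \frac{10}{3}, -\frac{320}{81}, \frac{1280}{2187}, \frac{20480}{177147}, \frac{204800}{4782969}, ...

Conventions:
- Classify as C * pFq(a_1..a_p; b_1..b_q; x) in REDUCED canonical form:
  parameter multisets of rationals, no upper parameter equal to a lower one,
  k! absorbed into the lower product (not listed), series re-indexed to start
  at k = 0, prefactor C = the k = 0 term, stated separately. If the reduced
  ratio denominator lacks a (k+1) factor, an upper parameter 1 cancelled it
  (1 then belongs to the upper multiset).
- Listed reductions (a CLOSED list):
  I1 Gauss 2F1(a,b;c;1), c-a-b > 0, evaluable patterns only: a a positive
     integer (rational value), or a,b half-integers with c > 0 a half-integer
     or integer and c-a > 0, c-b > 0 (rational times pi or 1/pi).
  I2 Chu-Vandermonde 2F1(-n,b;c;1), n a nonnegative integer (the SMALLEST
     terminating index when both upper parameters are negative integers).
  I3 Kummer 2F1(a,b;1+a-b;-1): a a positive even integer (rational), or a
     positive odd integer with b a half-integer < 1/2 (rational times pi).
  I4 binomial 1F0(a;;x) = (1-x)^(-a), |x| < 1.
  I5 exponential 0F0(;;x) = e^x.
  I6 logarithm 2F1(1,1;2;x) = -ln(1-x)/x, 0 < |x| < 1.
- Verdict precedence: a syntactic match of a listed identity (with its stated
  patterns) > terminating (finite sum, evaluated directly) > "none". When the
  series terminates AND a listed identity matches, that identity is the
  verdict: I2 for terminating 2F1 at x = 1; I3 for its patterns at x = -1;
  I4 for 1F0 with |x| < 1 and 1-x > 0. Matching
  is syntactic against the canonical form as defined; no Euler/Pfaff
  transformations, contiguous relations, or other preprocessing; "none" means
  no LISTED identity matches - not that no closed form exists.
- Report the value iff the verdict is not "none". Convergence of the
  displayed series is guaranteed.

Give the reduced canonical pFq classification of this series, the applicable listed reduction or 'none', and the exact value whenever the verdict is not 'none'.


With C = \frac{10}{3}: the canonical form is 1F0(-\frac{4}{3}; -; \frac{8}{9}). Verdict: the I4 binomial reduction applies (the 1F0 binomial series: exponent 4/3, x = \frac{8}{9}). Hence: \frac{10}{3} \cdot \left(\frac{1}{9}\right)^{\frac{4}{3}}.

First insight: t_0 = \frac{10}{3} here, and the running product (prefactor 10/3) telescopes to a rising factorial.
Ratio: r(k) = \frac{8}{9} * (k-\frac{4}{3}) / [(k+1)] - rational; roots negated = parameters, x = \frac{8}{9}, C = \frac{10}{3}.


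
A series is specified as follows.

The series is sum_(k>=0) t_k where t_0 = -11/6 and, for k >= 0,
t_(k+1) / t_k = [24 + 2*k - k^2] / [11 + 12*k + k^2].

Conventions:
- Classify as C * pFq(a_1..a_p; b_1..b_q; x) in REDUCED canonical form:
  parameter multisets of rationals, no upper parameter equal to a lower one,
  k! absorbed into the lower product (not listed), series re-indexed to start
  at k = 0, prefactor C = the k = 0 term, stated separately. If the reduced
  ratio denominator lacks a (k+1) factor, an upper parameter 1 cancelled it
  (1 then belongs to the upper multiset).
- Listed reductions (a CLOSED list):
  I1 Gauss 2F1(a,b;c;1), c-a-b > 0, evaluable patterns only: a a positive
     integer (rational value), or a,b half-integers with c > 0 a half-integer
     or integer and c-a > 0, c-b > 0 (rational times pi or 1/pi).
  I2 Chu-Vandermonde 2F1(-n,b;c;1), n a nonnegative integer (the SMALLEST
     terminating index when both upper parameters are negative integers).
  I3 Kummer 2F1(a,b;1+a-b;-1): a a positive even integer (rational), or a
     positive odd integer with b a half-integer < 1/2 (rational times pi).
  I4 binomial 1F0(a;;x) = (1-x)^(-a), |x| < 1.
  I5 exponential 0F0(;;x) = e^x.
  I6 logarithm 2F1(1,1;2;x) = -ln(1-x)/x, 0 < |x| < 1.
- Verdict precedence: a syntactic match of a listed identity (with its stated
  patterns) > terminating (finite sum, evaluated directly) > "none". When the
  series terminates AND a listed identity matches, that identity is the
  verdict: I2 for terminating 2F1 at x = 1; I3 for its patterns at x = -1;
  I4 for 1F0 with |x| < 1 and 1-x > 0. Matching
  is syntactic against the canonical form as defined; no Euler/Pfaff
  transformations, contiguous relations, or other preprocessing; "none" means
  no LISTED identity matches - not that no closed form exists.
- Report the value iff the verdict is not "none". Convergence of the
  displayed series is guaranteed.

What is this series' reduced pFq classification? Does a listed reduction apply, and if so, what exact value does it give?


x = -1 here; the reduced form reads 2F1, upper {-6, 4}, lower {11}, C = -11/6. Verdict (x = -1): Kummer (I3) applies (x = -1; c = 11 equals 1+a-b for upper {-6, 4}: listed pattern). Its exact value is -55/4.

Key step: t_0 being -11/6, the expanded ratio factors over Q; C = -11/6, x = -1, roots give parameters.
Ratio: r(k) = (-1) * (k-6) (k+4) / [(k+11) (k+1)] - rational in k. x = (-1); t_0 = -11/6; negate the roots.


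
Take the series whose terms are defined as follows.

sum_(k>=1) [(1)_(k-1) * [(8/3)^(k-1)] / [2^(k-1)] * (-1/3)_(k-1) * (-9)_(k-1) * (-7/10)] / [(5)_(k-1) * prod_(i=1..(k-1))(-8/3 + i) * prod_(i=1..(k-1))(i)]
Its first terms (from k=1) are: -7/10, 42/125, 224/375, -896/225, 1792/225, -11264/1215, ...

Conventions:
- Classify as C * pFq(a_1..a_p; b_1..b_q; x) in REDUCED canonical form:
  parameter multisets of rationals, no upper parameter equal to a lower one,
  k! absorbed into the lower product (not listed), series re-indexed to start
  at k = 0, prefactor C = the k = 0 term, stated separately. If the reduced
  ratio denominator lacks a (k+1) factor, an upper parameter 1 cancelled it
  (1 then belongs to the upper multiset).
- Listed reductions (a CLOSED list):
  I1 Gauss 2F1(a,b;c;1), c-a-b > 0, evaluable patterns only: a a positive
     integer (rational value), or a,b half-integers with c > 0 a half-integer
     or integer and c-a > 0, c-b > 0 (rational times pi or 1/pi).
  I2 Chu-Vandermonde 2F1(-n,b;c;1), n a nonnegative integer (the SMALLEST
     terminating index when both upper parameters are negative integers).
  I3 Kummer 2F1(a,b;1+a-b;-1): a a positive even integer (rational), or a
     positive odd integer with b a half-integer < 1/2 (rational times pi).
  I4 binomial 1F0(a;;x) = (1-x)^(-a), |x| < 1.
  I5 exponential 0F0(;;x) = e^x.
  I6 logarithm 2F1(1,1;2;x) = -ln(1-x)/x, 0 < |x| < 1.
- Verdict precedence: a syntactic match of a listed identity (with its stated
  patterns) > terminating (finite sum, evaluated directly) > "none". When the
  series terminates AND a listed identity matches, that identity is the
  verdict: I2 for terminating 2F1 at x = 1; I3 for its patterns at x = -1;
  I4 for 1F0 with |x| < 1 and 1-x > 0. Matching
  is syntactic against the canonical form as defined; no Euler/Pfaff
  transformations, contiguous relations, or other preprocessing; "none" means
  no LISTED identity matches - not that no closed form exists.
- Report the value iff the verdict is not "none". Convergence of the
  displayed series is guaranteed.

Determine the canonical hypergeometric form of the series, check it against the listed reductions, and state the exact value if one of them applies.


The series (x = 4/3) is 3F2: upper {-9, -1/3, 1}, lower {-5/3, 5}, prefactor -7/10. Verdict: terminating - upper -9 stops the sum at k = 9; the 10 terms are added exactly. Value: -1971529823/3160105650.

Key step: t_0 = -7/10 here, and the two k-th powers (C = -7/10, x = 4/3) combine into one argument.
Step ratio: r(k) = (4/3) * (k-9) (k-1/3) (k+1) / [(k-5/3) (k+5) (k+1)] ; factor over Q: parameters, x = (4/3), and C = -7/10.


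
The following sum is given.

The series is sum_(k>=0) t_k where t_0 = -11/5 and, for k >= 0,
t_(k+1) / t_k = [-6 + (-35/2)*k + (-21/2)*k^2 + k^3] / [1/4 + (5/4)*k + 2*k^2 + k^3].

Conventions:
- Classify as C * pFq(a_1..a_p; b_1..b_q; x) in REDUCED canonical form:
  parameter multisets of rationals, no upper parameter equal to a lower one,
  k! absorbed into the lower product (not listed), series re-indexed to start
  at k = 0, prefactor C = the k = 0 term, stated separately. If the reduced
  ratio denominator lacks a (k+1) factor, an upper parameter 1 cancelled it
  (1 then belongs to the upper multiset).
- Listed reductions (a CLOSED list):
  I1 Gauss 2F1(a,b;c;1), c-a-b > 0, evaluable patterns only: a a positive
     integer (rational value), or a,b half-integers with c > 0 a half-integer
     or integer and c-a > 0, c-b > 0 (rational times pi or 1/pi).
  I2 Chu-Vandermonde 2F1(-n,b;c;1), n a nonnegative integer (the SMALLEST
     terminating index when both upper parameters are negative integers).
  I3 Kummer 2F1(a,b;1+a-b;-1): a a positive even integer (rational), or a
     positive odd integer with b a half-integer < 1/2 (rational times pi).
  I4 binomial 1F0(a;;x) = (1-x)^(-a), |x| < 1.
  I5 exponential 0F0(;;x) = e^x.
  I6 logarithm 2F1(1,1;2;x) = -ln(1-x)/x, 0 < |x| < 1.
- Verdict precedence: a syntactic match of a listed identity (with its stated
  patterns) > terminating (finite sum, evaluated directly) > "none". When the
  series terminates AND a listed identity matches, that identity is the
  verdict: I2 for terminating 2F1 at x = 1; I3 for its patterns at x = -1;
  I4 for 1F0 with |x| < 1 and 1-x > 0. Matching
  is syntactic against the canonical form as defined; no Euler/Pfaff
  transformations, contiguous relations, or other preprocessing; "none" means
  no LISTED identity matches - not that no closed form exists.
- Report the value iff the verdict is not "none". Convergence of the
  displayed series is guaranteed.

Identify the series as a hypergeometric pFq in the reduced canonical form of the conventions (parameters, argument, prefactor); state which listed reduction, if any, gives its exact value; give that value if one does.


Classification (C = -11/5): 2F1 with upper {-12, 1}, lower {1/2}, argument x = 1. Verdict at x = 1: Chu-Vandermonde (I2) matches (terminating 2F1 at x = 1 with n = 12, b = 1, c = 1/2). Exact value: 11/115.

Key step: t_0 being -11/5, the ratio is unreduced: k + 1/2 divides both sides (C = -11/5, x = 1).
Step ratio: r(k) = 1 * (k-12) (k+1) / [(k+1/2) (k+1)] ; factor over Q: parameters, x = 1, and C = -11/5.


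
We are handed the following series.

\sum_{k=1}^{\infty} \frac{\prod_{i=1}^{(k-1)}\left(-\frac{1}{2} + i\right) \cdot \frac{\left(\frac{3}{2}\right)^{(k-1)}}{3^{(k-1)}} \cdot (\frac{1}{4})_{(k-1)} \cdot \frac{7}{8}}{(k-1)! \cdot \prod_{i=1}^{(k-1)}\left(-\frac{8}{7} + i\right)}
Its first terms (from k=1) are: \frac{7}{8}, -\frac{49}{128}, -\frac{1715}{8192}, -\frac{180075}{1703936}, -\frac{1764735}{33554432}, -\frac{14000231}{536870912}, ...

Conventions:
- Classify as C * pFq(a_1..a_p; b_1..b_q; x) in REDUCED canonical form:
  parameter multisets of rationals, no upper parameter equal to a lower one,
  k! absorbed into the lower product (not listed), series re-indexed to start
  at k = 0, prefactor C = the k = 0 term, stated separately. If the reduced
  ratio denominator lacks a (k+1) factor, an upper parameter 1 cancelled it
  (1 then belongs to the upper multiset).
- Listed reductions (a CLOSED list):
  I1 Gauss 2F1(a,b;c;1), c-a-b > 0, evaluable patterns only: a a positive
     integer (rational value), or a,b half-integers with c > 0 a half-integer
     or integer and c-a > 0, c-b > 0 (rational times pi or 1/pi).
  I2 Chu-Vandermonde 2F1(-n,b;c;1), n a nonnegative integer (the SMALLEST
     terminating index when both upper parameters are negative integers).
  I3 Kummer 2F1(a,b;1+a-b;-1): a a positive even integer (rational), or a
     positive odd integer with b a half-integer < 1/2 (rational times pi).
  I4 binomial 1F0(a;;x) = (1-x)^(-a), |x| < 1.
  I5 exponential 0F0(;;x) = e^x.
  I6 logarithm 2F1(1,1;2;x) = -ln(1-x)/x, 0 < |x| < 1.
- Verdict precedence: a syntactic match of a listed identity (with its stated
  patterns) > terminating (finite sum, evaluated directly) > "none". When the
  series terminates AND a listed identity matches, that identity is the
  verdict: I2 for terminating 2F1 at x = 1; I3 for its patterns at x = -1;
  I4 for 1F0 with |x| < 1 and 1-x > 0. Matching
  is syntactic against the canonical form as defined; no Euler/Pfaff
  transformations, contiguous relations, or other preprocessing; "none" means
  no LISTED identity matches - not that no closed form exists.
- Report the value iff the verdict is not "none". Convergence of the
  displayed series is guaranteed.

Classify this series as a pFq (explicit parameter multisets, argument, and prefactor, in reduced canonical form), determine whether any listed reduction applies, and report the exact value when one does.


With C = \frac{7}{8}: the canonical form is 2F1(\frac{1}{4}, \frac{1}{2}; -\frac{1}{7}; \frac{1}{2}). Verdict: none here - no I1-I6 shape fits x = \frac{1}{2} with lower {-\frac{1}{7}}.

The tell: x = \frac{1}{2} and the running product (C = 7/8, x = 1/2) telescopes to a rising factorial.
Ratio: r(k) = \frac{1}{2} * (k+\frac{1}{4}) (k+\frac{1}{2}) / [(k-\frac{1}{7}) (k+1)] - poly over poly, x = \frac{1}{2} from leading terms; C = \frac{7}{8} at k = 0.


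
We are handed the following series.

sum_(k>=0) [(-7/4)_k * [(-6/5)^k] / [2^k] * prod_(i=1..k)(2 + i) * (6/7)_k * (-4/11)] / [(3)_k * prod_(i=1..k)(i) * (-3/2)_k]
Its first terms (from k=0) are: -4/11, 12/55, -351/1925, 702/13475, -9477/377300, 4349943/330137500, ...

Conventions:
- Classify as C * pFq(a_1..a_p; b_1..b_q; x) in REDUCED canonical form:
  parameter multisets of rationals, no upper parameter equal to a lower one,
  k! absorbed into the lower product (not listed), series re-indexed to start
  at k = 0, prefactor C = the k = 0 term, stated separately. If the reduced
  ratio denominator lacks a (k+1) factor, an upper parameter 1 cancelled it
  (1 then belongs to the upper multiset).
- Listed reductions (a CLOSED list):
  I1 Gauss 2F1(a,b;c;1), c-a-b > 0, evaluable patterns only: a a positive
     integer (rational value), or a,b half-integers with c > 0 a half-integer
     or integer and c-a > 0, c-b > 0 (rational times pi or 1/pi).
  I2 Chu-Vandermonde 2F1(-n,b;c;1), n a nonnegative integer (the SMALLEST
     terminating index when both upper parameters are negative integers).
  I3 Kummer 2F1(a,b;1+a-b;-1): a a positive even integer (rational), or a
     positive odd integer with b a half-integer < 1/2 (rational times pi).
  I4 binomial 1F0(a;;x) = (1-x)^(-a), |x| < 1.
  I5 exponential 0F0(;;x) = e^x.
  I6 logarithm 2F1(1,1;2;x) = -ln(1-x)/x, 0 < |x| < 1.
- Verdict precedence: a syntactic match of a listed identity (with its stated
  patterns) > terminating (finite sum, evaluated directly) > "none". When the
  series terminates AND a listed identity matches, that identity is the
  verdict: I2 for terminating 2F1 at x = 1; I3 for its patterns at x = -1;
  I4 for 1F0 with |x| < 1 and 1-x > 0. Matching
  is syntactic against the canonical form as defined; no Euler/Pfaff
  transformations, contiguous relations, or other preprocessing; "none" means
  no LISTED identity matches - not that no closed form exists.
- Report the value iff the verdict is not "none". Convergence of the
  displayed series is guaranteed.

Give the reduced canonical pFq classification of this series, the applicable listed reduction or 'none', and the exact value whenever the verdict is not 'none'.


First insight: t_0 = -4/11 here, and the running product (C = -4/11, x = -3/5) telescopes to a rising factorial.
Consecutive-term ratio: r(k) = (-3/5) * (k-7/4) (k+6/7) / [(k-3/2) (k+1)] - rational in k. x = (-3/5); t_0 = -4/11; negate the roots.

Prefactor -4/11, argument -3/5: 2F1 with upper {-7/4, 6/7} over lower {-3/2}. Verdict: none. A 2F1 with upper {-7/4, 6/7} fits none of I1-I6 at x = -3/5; the sum runs forever.


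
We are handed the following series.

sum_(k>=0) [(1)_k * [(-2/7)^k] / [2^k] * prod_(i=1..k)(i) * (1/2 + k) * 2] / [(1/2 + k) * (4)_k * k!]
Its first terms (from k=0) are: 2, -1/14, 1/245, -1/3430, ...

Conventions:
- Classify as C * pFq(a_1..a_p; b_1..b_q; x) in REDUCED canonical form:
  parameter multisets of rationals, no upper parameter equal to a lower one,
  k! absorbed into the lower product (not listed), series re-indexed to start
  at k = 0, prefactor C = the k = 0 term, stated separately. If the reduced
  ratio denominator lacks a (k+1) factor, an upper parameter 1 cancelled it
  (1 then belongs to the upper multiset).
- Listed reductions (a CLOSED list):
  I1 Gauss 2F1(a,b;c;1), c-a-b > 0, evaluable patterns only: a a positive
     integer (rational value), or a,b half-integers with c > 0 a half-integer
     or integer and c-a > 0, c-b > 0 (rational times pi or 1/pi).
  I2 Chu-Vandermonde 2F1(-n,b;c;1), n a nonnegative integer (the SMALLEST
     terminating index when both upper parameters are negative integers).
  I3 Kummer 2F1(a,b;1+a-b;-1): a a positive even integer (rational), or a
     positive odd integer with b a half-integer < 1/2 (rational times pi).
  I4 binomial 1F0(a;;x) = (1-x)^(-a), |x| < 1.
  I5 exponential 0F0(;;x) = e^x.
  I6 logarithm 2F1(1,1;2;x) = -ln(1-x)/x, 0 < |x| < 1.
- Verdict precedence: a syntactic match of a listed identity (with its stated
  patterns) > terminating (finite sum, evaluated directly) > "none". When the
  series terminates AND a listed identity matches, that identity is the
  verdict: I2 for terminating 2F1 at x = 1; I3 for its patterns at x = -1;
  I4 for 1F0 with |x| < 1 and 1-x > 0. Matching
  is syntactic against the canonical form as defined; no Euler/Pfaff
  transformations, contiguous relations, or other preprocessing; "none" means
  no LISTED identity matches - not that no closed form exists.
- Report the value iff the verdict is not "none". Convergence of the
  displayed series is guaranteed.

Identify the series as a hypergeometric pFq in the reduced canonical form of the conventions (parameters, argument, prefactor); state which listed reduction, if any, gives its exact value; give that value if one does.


Canonical form: C = 2 times 2F1 with upper {1, 1}, lower {4}, x = -1/7. Verdict: none (x = -1/7): each listed identity misses the multisets {1, 1} ; {4}.

Key observation: t_0 = 2 here, and the running product (prefactor 2) telescopes to a rising factorial.
Adjacent-term ratio: r(k) = (-1/7) * (k+1) (k+1) / [(k+4) (k+1)] - rational; roots negated = parameters, x = (-1/7), C = 2.


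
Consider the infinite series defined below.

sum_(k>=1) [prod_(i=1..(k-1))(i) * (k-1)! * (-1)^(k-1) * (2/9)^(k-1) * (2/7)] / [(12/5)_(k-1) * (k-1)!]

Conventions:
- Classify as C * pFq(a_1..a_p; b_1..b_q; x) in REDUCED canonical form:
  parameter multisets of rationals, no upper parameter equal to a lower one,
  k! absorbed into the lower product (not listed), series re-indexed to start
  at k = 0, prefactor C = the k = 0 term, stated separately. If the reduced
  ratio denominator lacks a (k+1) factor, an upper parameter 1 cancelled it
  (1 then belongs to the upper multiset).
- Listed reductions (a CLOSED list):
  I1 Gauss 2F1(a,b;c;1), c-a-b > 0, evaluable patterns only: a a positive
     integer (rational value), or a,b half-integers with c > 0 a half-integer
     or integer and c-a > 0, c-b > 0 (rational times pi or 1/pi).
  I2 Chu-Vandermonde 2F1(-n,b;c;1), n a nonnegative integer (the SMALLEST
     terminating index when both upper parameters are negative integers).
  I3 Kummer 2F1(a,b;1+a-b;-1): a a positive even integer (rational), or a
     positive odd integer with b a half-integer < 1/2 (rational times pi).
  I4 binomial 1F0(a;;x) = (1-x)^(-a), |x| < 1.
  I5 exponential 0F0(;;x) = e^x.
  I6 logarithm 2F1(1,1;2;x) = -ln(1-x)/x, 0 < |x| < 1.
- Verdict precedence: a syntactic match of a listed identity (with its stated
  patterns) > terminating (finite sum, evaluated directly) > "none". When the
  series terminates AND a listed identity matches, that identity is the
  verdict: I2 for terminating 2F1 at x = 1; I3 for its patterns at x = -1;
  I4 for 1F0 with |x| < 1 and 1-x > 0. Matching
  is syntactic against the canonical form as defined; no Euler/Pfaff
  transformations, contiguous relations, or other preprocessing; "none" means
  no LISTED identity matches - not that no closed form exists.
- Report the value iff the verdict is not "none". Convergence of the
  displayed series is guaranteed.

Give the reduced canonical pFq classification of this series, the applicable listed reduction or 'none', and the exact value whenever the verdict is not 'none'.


With C = 2/7: the canonical form is 2F1(1, 1; 12/5; -2/9). Verdict: none. Every listed pattern misses the 2F1 form at -2/9, upper {1, 1}.

The tell: with t_0 = 2/7, the factorial ratio (prefactor 2/7) (k+a-1)!/(a-1)! is a rising factorial (a)_k.
Ratio: r(k) = (-2/9) * (k+1) (k+1) / [(k+12/5) (k+1)] - rational in k, leading ratio (-2/9); with t_0 = 2/7, classification follows.
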